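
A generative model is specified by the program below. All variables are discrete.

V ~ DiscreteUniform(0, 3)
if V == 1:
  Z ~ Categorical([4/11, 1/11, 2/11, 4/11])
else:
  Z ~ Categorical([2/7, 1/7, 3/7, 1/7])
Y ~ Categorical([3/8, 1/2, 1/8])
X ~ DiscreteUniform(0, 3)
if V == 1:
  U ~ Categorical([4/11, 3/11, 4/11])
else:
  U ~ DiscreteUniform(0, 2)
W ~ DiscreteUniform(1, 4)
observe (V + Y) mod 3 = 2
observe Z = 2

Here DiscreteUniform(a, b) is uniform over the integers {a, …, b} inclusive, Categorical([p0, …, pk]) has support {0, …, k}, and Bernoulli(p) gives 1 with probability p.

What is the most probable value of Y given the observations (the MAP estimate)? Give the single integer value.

argmax_v P(Y = v | obs) = 0

Enumerate traces; 192 have nonzero weight after conditioning:
  (V=0, Z=2, Y=2, X=0, U=0, W=1) weight 1/3584
  (V=0, Z=2, Y=2, X=0, U=0, W=2) weight 1/3584
  (V=0, Z=2, Y=2, X=0, U=0, W=3) weight 1/3584
  (V=0, Z=2, Y=2, X=0, U=0, W=4) weight 1/3584
  (V=0, Z=2, Y=2, X=0, U=1, W=1) weight 1/3584
  (V=0, Z=2, Y=2, X=0, U=1, W=2) weight 1/3584
  (V=0, Z=2, Y=2, X=0, U=1, W=3) weight 1/3584
  (V=0, Z=2, Y=2, X=0, U=1, W=4) weight 1/3584
  (V=1, Z=2, Y=1, X=0, U=0, W=1) weight 1/1936
  (V=2, Z=2, Y=0, X=0, U=0, W=1) weight 3/3584
  … 182 more
Group by Y:
  weight(Y=0) = 9/224
  weight(Y=1) = 1/44
  weight(Y=2) = 3/112
Total weight = 9/224 + 1/44 + 3/112 = 221/2464
P(Y=0 | obs) = 9/224 / 221/2464 = 99/221
P(Y=1 | obs) = 1/44 / 221/2464 = 56/221
P(Y=2 | obs) = 3/112 / 221/2464 = 66/221
argmax = 0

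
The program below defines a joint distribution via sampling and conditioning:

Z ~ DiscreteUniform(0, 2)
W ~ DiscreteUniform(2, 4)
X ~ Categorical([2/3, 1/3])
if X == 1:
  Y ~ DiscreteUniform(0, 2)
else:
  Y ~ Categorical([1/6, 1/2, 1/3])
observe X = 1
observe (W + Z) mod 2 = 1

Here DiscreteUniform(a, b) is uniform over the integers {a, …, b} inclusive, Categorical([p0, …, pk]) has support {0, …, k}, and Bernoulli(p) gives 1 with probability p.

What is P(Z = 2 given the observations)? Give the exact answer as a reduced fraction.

Enumerate traces; 12 have nonzero weight after conditioning:
  (Z=0, W=3, X=1, Y=0) weight 1/81
  (Z=0, W=3, X=1, Y=1) weight 1/81
  (Z=0, W=3, X=1, Y=2) weight 1/81
  (Z=1, W=2, X=1, Y=0) weight 1/81
  (Z=1, W=2, X=1, Y=1) weight 1/81
  (Z=1, W=2, X=1, Y=2) weight 1/81
  (Z=1, W=4, X=1, Y=0) weight 1/81
  (Z=1, W=4, X=1, Y=1) weight 1/81
  (Z=2, W=3, X=1, Y=0) weight 1/81
  … 3 more
Group by Z:
  weight(Z=0) = 1/27
  weight(Z=1) = 2/27
  weight(Z=2) = 1/27
Total weight = 1/27 + 2/27 + 1/27 = 4/27
P(Z=0 | obs) = 1/27 / 4/27 = 1/4
P(Z=1 | obs) = 2/27 / 4/27 = 1/2
P(Z=2 | obs) = 1/27 / 4/27 = 1/4

P(Z = 2 | obs) = 1/4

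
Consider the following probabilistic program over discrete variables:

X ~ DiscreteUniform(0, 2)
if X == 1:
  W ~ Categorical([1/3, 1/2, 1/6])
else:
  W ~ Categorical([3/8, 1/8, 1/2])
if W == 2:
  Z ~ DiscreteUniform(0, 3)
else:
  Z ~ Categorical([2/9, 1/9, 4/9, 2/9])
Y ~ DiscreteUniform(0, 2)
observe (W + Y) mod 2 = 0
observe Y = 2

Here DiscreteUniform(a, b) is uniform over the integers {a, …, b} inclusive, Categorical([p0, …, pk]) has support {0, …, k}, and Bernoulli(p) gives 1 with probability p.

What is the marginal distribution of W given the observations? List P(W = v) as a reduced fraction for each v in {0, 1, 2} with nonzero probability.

Enumerate traces; 24 have nonzero weight after conditioning:
  (X=0, W=0, Z=0, Y=2) weight 1/108
  (X=0, W=0, Z=1, Y=2) weight 1/216
  (X=0, W=0, Z=2, Y=2) weight 1/54
  (X=0, W=0, Z=3, Y=2) weight 1/108
  (X=0, W=2, Z=0, Y=2) weight 1/72
  (X=0, W=2, Z=1, Y=2) weight 1/72
  (X=0, W=2, Z=2, Y=2) weight 1/72
  (X=0, W=2, Z=3, Y=2) weight 1/72
  … 16 more
Group by W:
  weight(W=0) = 13/108
  weight(W=2) = 7/54
Total weight = 13/108 + 7/54 = 1/4
P(W=0 | obs) = 13/108 / 1/4 = 13/27
P(W=2 | obs) = 7/54 / 1/4 = 14/27

P(W=0) = 13/27, P(W=2) = 14/27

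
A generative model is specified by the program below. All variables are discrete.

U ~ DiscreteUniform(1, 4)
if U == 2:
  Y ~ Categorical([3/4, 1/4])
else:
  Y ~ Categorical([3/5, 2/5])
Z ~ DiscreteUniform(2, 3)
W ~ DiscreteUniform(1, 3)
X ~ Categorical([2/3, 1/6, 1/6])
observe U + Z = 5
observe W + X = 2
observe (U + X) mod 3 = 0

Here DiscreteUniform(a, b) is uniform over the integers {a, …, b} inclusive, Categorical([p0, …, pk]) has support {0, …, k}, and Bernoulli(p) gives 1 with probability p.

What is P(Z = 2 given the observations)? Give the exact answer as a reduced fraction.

Enumerate traces; 4 have nonzero weight after conditioning:
  (U=2, Y=0, Z=3, W=1, X=1) weight 1/192
  (U=2, Y=1, Z=3, W=1, X=1) weight 1/576
  (U=3, Y=0, Z=2, W=2, X=0) weight 1/60
  (U=3, Y=1, Z=2, W=2, X=0) weight 1/90
Group by Z:
  weight(Z=2) = 1/36
  weight(Z=3) = 1/144
Total weight = 1/36 + 1/144 = 5/144
P(Z=2 | obs) = 1/36 / 5/144 = 4/5
P(Z=3 | obs) = 1/144 / 5/144 = 1/5

P(Z = 2 | obs) = 4/5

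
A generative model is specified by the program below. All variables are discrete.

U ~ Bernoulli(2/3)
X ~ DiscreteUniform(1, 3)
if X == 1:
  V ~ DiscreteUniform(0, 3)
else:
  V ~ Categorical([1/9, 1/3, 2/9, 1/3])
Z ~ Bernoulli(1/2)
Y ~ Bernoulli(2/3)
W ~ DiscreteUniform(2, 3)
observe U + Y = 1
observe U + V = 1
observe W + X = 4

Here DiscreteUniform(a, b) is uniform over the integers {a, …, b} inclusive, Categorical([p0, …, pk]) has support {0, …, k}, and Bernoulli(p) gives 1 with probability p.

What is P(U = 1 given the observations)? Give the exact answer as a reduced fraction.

P(U = 1 | obs) = 13/34

Enumerate traces; 8 have nonzero weight after conditioning:
  (U=0, X=1, V=1, Z=0, Y=1, W=3) weight 1/216
  (U=0, X=1, V=1, Z=1, Y=1, W=3) weight 1/216
  (U=0, X=2, V=1, Z=0, Y=1, W=2) weight 1/162
  (U=0, X=2, V=1, Z=1, Y=1, W=2) weight 1/162
  (U=1, X=1, V=0, Z=0, Y=0, W=3) weight 1/216
  (U=1, X=1, V=0, Z=1, Y=0, W=3) weight 1/216
  (U=1, X=2, V=0, Z=0, Y=0, W=2) weight 1/486
  (U=1, X=2, V=0, Z=1, Y=0, W=2) weight 1/486
Group by U:
  weight(U=0) = 7/324
  weight(U=1) = 13/972
Total weight = 7/324 + 13/972 = 17/486
P(U=0 | obs) = 7/324 / 17/486 = 21/34
P(U=1 | obs) = 13/972 / 17/486 = 13/34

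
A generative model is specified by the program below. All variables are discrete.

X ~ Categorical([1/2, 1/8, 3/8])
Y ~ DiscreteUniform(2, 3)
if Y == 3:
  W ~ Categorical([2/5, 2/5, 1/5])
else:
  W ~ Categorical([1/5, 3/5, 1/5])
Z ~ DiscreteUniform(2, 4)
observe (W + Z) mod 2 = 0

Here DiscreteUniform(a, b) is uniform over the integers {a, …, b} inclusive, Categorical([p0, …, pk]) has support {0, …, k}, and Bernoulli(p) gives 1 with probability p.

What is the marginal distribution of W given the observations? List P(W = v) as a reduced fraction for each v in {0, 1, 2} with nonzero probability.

Enumerate traces; 30 have nonzero weight after conditioning:
  (X=0, Y=2, W=0, Z=2) weight 1/60
  (X=0, Y=2, W=0, Z=4) weight 1/60
  (X=0, Y=2, W=1, Z=3) weight 1/20
  (X=0, Y=2, W=2, Z=2) weight 1/60
  (X=0, Y=2, W=2, Z=4) weight 1/60
  (X=0, Y=3, W=0, Z=2) weight 1/30
  (X=0, Y=3, W=0, Z=4) weight 1/30
  (X=0, Y=3, W=1, Z=3) weight 1/30
  … 22 more
Group by W:
  weight(W=0) = 1/5
  weight(W=1) = 1/6
  weight(W=2) = 2/15
Total weight = 1/5 + 1/6 + 2/15 = 1/2
P(W=0 | obs) = 1/5 / 1/2 = 2/5
P(W=1 | obs) = 1/6 / 1/2 = 1/3
P(W=2 | obs) = 2/15 / 1/2 = 4/15

P(W=0) = 2/5, P(W=1) = 1/3, P(W=2) = 4/15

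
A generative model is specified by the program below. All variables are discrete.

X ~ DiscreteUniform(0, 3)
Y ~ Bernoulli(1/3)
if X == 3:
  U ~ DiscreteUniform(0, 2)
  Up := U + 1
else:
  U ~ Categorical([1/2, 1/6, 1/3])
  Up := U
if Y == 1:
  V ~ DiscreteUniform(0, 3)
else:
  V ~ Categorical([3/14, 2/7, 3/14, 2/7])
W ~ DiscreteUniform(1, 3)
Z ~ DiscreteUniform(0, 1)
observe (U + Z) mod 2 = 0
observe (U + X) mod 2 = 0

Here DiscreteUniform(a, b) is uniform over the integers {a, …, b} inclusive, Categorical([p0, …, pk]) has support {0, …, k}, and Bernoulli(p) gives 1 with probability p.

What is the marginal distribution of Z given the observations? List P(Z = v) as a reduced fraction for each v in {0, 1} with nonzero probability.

P(Z=0) = 10/13, P(Z=1) = 3/13

Enumerate traces; 144 have nonzero weight after conditioning:
  (X=0, Y=0, U=0, V=0, W=1, Z=0) weight 1/336
  (X=0, Y=0, U=0, V=0, W=2, Z=0) weight 1/336
  (X=0, Y=0, U=0, V=0, W=3, Z=0) weight 1/336
  (X=0, Y=0, U=0, V=1, W=1, Z=0) weight 1/252
  (X=0, Y=0, U=0, V=1, W=2, Z=0) weight 1/252
  (X=0, Y=0, U=0, V=1, W=3, Z=0) weight 1/252
  (X=0, Y=0, U=0, V=2, W=1, Z=0) weight 1/336
  (X=0, Y=0, U=0, V=2, W=2, Z=0) weight 1/336
  (X=1, Y=0, U=1, V=0, W=1, Z=1) weight 1/1008
  … 135 more
Group by Z:
  weight(Z=0) = 5/24
  weight(Z=1) = 1/16
Total weight = 5/24 + 1/16 = 13/48
P(Z=0 | obs) = 5/24 / 13/48 = 10/13
P(Z=1 | obs) = 1/16 / 13/48 = 3/13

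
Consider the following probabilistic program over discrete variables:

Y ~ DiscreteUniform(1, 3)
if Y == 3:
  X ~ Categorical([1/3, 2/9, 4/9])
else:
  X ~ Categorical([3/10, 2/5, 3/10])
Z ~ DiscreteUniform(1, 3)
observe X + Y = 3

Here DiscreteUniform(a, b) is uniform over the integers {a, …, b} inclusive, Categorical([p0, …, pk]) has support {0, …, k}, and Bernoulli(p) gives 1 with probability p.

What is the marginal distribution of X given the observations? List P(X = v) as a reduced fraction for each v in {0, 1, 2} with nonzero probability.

Enumerate traces; 9 have nonzero weight after conditioning:
  (Y=1, X=2, Z=1) weight 1/30
  (Y=1, X=2, Z=2) weight 1/30
  (Y=1, X=2, Z=3) weight 1/30
  (Y=2, X=1, Z=1) weight 2/45
  (Y=2, X=1, Z=2) weight 2/45
  (Y=2, X=1, Z=3) weight 2/45
  (Y=3, X=0, Z=1) weight 1/27
  (Y=3, X=0, Z=2) weight 1/27
  … 1 more
Group by X:
  weight(X=0) = 1/9
  weight(X=1) = 2/15
  weight(X=2) = 1/10
Total weight = 1/9 + 2/15 + 1/10 = 31/90
P(X=0 | obs) = 1/9 / 31/90 = 10/31
P(X=1 | obs) = 2/15 / 31/90 = 12/31
P(X=2 | obs) = 1/10 / 31/90 = 9/31

P(X=0) = 10/31, P(X=1) = 12/31, P(X=2) = 9/31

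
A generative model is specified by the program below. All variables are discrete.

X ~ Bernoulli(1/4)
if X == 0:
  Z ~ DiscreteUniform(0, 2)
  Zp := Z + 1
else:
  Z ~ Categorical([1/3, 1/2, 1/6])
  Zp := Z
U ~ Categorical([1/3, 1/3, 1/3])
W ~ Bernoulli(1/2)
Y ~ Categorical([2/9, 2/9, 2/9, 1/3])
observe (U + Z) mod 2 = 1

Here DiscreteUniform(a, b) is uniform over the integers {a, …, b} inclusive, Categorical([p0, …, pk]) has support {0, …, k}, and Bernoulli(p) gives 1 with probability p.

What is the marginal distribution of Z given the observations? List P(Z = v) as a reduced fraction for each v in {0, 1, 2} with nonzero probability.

P(Z=0) = 8/33, P(Z=1) = 6/11, P(Z=2) = 7/33

Enumerate traces; 64 have nonzero weight after conditioning:
  (X=0, Z=0, U=1, W=0, Y=0) weight 1/108
  (X=0, Z=0, U=1, W=0, Y=1) weight 1/108
  (X=0, Z=0, U=1, W=0, Y=2) weight 1/108
  (X=0, Z=0, U=1, W=0, Y=3) weight 1/72
  (X=0, Z=0, U=1, W=1, Y=0) weight 1/108
  (X=0, Z=0, U=1, W=1, Y=1) weight 1/108
  (X=0, Z=0, U=1, W=1, Y=2) weight 1/108
  (X=0, Z=0, U=1, W=1, Y=3) weight 1/72
  (X=0, Z=1, U=0, W=0, Y=0) weight 1/108
  (X=0, Z=2, U=1, W=0, Y=0) weight 1/108
  … 54 more
Group by Z:
  weight(Z=0) = 1/9
  weight(Z=1) = 1/4
  weight(Z=2) = 7/72
Total weight = 1/9 + 1/4 + 7/72 = 11/24
P(Z=0 | obs) = 1/9 / 11/24 = 8/33
P(Z=1 | obs) = 1/4 / 11/24 = 6/11
P(Z=2 | obs) = 7/72 / 11/24 = 7/33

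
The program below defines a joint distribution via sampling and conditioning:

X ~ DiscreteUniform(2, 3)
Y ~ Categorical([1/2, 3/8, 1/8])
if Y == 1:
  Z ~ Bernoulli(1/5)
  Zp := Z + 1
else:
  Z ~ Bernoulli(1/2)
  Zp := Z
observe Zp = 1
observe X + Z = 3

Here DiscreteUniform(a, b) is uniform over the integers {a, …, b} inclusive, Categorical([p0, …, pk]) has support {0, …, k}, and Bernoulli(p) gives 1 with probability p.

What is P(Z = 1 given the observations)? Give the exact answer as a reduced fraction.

P(Z = 1 | obs) = 25/49

Enumerate traces; 3 have nonzero weight after conditioning:
  (X=2, Y=0, Z=1) weight 1/8
  (X=2, Y=2, Z=1) weight 1/32
  (X=3, Y=1, Z=0) weight 3/20
Group by Z:
  weight(Z=0) = 3/20
  weight(Z=1) = 5/32
Total weight = 3/20 + 5/32 = 49/160
P(Z=0 | obs) = 3/20 / 49/160 = 24/49
P(Z=1 | obs) = 5/32 / 49/160 = 25/49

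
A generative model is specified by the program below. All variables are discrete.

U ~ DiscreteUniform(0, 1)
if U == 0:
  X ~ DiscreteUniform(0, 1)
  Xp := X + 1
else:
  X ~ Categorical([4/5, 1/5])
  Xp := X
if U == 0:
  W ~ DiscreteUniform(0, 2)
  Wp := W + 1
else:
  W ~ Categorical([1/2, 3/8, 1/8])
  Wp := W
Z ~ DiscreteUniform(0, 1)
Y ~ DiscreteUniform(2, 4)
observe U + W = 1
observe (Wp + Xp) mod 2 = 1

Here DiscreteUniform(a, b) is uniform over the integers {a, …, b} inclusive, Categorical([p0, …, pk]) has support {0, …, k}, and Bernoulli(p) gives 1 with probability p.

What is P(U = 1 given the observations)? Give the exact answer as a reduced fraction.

Enumerate traces; 12 have nonzero weight after conditioning:
  (U=0, X=0, W=1, Z=0, Y=2) weight 1/72
  (U=0, X=0, W=1, Z=0, Y=3) weight 1/72
  (U=0, X=0, W=1, Z=0, Y=4) weight 1/72
  (U=0, X=0, W=1, Z=1, Y=2) weight 1/72
  (U=0, X=0, W=1, Z=1, Y=3) weight 1/72
  (U=0, X=0, W=1, Z=1, Y=4) weight 1/72
  (U=1, X=1, W=0, Z=0, Y=2) weight 1/120
  (U=1, X=1, W=0, Z=0, Y=3) weight 1/120
  … 4 more
Group by U:
  weight(U=0) = 1/12
  weight(U=1) = 1/20
Total weight = 1/12 + 1/20 = 2/15
P(U=0 | obs) = 1/12 / 2/15 = 5/8
P(U=1 | obs) = 1/20 / 2/15 = 3/8

P(U = 1 | obs) = 3/8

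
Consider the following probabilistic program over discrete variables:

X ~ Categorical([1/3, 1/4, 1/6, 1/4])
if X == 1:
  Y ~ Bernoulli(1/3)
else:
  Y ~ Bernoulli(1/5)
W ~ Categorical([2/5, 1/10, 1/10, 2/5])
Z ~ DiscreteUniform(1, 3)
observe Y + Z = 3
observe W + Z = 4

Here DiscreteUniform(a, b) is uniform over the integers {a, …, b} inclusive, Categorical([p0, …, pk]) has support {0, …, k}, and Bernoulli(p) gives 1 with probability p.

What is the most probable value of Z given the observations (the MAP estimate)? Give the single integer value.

Enumerate traces; 8 have nonzero weight after conditioning:
  (X=0, Y=0, W=1, Z=3) weight 2/225
  (X=0, Y=1, W=2, Z=2) weight 1/450
  (X=1, Y=0, W=1, Z=3) weight 1/180
  (X=1, Y=1, W=2, Z=2) weight 1/360
  (X=2, Y=0, W=1, Z=3) weight 1/225
  (X=2, Y=1, W=2, Z=2) weight 1/900
  (X=3, Y=0, W=1, Z=3) weight 1/150
  (X=3, Y=1, W=2, Z=2) weight 1/600
Group by Z:
  weight(Z=2) = 7/900
  weight(Z=3) = 23/900
Total weight = 7/900 + 23/900 = 1/30
P(Z=2 | obs) = 7/900 / 1/30 = 7/30
P(Z=3 | obs) = 23/900 / 1/30 = 23/30
argmax = 3

argmax_v P(Z = v | obs) = 3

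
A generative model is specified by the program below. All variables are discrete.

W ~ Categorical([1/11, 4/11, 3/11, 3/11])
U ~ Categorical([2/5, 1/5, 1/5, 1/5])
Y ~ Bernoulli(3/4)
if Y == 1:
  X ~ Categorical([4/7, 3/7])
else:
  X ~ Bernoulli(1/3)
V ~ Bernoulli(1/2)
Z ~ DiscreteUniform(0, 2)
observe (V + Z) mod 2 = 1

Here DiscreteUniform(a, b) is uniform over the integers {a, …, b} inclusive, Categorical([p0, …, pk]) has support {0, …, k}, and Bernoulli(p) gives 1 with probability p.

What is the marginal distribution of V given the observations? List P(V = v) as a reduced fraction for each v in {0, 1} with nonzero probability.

P(V=0) = 1/3, P(V=1) = 2/3

Enumerate traces; 192 have nonzero weight after conditioning:
  (W=0, U=0, Y=0, X=0, V=0, Z=1) weight 1/990
  (W=0, U=0, Y=0, X=0, V=1, Z=0) weight 1/990
  (W=0, U=0, Y=0, X=0, V=1, Z=2) weight 1/990
  (W=0, U=0, Y=0, X=1, V=0, Z=1) weight 1/1980
  (W=0, U=0, Y=0, X=1, V=1, Z=0) weight 1/1980
  (W=0, U=0, Y=0, X=1, V=1, Z=2) weight 1/1980
  (W=0, U=0, Y=1, X=0, V=0, Z=1) weight 1/385
  (W=0, U=0, Y=1, X=0, V=1, Z=0) weight 1/385
  … 184 more
Group by V:
  weight(V=0) = 1/6
  weight(V=1) = 1/3
Total weight = 1/6 + 1/3 = 1/2
P(V=0 | obs) = 1/6 / 1/2 = 1/3
P(V=1 | obs) = 1/3 / 1/2 = 2/3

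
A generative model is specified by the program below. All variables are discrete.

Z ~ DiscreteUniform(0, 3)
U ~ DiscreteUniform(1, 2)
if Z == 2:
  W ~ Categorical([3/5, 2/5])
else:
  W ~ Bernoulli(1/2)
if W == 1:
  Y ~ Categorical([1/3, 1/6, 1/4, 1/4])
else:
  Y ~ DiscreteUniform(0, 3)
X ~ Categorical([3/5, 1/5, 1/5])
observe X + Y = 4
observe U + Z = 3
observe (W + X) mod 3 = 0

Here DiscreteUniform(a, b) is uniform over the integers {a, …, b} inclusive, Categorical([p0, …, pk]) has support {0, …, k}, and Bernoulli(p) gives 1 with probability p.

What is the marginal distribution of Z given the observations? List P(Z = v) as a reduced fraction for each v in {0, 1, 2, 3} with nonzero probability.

P(Z=1) = 5/9, P(Z=2) = 4/9

Enumerate traces; 2 have nonzero weight after conditioning:
  (Z=1, U=2, W=1, Y=2, X=2) weight 1/320
  (Z=2, U=1, W=1, Y=2, X=2) weight 1/400
Group by Z:
  weight(Z=1) = 1/320
  weight(Z=2) = 1/400
Total weight = 1/320 + 1/400 = 9/1600
P(Z=1 | obs) = 1/320 / 9/1600 = 5/9
P(Z=2 | obs) = 1/400 / 9/1600 = 4/9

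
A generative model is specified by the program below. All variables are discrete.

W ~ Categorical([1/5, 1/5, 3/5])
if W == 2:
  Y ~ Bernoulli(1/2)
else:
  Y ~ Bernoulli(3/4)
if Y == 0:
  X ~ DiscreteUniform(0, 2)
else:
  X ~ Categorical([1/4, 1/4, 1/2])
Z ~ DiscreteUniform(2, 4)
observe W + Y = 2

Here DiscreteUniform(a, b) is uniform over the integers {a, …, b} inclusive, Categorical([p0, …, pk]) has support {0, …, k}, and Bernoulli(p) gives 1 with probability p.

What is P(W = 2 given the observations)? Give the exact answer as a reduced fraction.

P(W = 2 | obs) = 2/3

Enumerate traces; 18 have nonzero weight after conditioning:
  (W=1, Y=1, X=0, Z=2) weight 1/80
  (W=1, Y=1, X=0, Z=3) weight 1/80
  (W=1, Y=1, X=0, Z=4) weight 1/80
  (W=1, Y=1, X=1, Z=2) weight 1/80
  (W=1, Y=1, X=1, Z=3) weight 1/80
  (W=1, Y=1, X=1, Z=4) weight 1/80
  (W=1, Y=1, X=2, Z=2) weight 1/40
  (W=1, Y=1, X=2, Z=3) weight 1/40
  (W=2, Y=0, X=0, Z=2) weight 1/30
  … 9 more
Group by W:
  weight(W=1) = 3/20
  weight(W=2) = 3/10
Total weight = 3/20 + 3/10 = 9/20
P(W=1 | obs) = 3/20 / 9/20 = 1/3
P(W=2 | obs) = 3/10 / 9/20 = 2/3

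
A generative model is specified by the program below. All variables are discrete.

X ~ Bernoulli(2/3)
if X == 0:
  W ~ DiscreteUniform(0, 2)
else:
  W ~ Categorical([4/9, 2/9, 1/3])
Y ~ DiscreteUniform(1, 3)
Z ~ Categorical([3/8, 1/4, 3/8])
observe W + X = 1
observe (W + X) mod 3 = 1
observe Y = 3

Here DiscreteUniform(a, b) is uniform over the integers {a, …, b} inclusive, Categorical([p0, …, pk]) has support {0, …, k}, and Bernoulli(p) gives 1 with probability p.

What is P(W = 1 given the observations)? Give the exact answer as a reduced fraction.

Enumerate traces; 6 have nonzero weight after conditioning:
  (X=0, W=1, Y=3, Z=0) weight 1/72
  (X=0, W=1, Y=3, Z=1) weight 1/108
  (X=0, W=1, Y=3, Z=2) weight 1/72
  (X=1, W=0, Y=3, Z=0) weight 1/27
  (X=1, W=0, Y=3, Z=1) weight 2/81
  (X=1, W=0, Y=3, Z=2) weight 1/27
Group by W:
  weight(W=0) = 8/81
  weight(W=1) = 1/27
Total weight = 8/81 + 1/27 = 11/81
P(W=0 | obs) = 8/81 / 11/81 = 8/11
P(W=1 | obs) = 1/27 / 11/81 = 3/11

P(W = 1 | obs) = 3/11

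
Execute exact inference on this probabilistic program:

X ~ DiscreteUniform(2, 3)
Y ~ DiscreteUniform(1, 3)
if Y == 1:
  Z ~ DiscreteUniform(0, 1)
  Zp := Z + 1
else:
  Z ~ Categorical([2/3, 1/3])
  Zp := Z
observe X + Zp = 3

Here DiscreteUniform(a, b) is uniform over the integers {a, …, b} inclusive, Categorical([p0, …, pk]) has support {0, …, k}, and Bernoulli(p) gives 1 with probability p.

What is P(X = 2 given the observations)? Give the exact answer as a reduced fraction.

Enumerate traces; 5 have nonzero weight after conditioning:
  (X=2, Y=1, Z=0) weight 1/12
  (X=2, Y=2, Z=1) weight 1/18
  (X=2, Y=3, Z=1) weight 1/18
  (X=3, Y=2, Z=0) weight 1/9
  (X=3, Y=3, Z=0) weight 1/9
Group by X:
  weight(X=2) = 7/36
  weight(X=3) = 2/9
Total weight = 7/36 + 2/9 = 5/12
P(X=2 | obs) = 7/36 / 5/12 = 7/15
P(X=3 | obs) = 2/9 / 5/12 = 8/15

P(X = 2 | obs) = 7/15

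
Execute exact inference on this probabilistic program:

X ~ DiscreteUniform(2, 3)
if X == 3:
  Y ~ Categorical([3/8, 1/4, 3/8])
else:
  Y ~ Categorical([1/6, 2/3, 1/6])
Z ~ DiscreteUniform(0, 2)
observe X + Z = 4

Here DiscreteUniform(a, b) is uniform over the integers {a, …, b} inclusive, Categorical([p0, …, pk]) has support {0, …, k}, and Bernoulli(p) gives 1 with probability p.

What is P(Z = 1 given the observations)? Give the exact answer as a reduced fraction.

Enumerate traces; 6 have nonzero weight after conditioning:
  (X=2, Y=0, Z=2) weight 1/36
  (X=2, Y=1, Z=2) weight 1/9
  (X=2, Y=2, Z=2) weight 1/36
  (X=3, Y=0, Z=1) weight 1/16
  (X=3, Y=1, Z=1) weight 1/24
  (X=3, Y=2, Z=1) weight 1/16
Group by Z:
  weight(Z=1) = 1/6
  weight(Z=2) = 1/6
Total weight = 1/6 + 1/6 = 1/3
P(Z=1 | obs) = 1/6 / 1/3 = 1/2
P(Z=2 | obs) = 1/6 / 1/3 = 1/2

P(Z = 1 | obs) = 1/2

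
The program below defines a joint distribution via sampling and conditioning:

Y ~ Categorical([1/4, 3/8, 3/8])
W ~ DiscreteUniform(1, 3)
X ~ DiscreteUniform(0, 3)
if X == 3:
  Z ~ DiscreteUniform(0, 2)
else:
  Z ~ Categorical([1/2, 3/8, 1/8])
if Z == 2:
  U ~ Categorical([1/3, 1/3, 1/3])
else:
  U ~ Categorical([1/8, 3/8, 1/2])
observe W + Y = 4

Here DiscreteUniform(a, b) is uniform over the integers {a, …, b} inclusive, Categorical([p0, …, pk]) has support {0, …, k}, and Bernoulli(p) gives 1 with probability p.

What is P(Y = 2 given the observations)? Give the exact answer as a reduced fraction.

P(Y = 2 | obs) = 1/2

Enumerate traces; 72 have nonzero weight after conditioning:
  (Y=1, W=3, X=0, Z=0, U=0) weight 1/512
  (Y=1, W=3, X=0, Z=0, U=1) weight 3/512
  (Y=1, W=3, X=0, Z=0, U=2) weight 1/128
  (Y=1, W=3, X=0, Z=1, U=0) weight 3/2048
  (Y=1, W=3, X=0, Z=1, U=1) weight 9/2048
  (Y=1, W=3, X=0, Z=1, U=2) weight 3/512
  (Y=1, W=3, X=0, Z=2, U=0) weight 1/768
  (Y=1, W=3, X=0, Z=2, U=1) weight 1/768
  (Y=2, W=2, X=0, Z=0, U=0) weight 1/512
  … 63 more
Group by Y:
  weight(Y=1) = 1/8
  weight(Y=2) = 1/8
Total weight = 1/8 + 1/8 = 1/4
P(Y=1 | obs) = 1/8 / 1/4 = 1/2
P(Y=2 | obs) = 1/8 / 1/4 = 1/2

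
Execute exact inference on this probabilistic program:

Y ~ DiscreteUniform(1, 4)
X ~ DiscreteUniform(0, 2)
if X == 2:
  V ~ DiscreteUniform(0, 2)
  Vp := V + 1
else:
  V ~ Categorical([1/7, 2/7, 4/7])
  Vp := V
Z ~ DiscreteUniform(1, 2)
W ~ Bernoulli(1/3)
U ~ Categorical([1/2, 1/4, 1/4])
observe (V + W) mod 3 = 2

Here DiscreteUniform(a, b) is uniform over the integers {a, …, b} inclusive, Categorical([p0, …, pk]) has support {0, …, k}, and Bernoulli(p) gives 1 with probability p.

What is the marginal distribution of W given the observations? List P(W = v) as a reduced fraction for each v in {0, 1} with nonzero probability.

Enumerate traces; 144 have nonzero weight after conditioning:
  (Y=1, X=0, V=1, Z=1, W=1, U=0) weight 1/504
  (Y=1, X=0, V=1, Z=1, W=1, U=1) weight 1/1008
  (Y=1, X=0, V=1, Z=1, W=1, U=2) weight 1/1008
  (Y=1, X=0, V=1, Z=2, W=1, U=0) weight 1/504
  (Y=1, X=0, V=1, Z=2, W=1, U=1) weight 1/1008
  (Y=1, X=0, V=1, Z=2, W=1, U=2) weight 1/1008
  (Y=1, X=0, V=2, Z=1, W=0, U=0) weight 1/126
  (Y=1, X=0, V=2, Z=1, W=0, U=1) weight 1/252
  … 136 more
Group by W:
  weight(W=0) = 62/189
  weight(W=1) = 19/189
Total weight = 62/189 + 19/189 = 3/7
P(W=0 | obs) = 62/189 / 3/7 = 62/81
P(W=1 | obs) = 19/189 / 3/7 = 19/81

P(W=0) = 62/81, P(W=1) = 19/81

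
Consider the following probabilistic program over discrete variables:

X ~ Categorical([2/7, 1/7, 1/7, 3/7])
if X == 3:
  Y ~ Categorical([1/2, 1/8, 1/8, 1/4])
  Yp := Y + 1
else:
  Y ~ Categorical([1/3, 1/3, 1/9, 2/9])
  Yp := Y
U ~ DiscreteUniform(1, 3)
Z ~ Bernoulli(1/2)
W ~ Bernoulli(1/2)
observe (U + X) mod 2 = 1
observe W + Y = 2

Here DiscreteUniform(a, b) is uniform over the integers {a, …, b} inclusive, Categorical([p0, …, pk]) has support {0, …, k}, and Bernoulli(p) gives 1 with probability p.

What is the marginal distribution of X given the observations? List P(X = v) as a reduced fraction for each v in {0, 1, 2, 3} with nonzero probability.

P(X=0) = 64/139, P(X=1) = 16/139, P(X=2) = 32/139, P(X=3) = 27/139

Enumerate traces; 24 have nonzero weight after conditioning:
  (X=0, Y=1, U=1, Z=0, W=1) weight 1/126
  (X=0, Y=1, U=1, Z=1, W=1) weight 1/126
  (X=0, Y=1, U=3, Z=0, W=1) weight 1/126
  (X=0, Y=1, U=3, Z=1, W=1) weight 1/126
  (X=0, Y=2, U=1, Z=0, W=0) weight 1/378
  (X=0, Y=2, U=1, Z=1, W=0) weight 1/378
  (X=0, Y=2, U=3, Z=0, W=0) weight 1/378
  (X=0, Y=2, U=3, Z=1, W=0) weight 1/378
  (X=1, Y=1, U=2, Z=0, W=1) weight 1/252
  (X=2, Y=1, U=1, Z=0, W=1) weight 1/252
  … 14 more
Group by X:
  weight(X=0) = 8/189
  weight(X=1) = 2/189
  weight(X=2) = 4/189
  weight(X=3) = 1/56
Total weight = 8/189 + 2/189 + 4/189 + 1/56 = 139/1512
P(X=0 | obs) = 8/189 / 139/1512 = 64/139
P(X=1 | obs) = 2/189 / 139/1512 = 16/139
P(X=2 | obs) = 4/189 / 139/1512 = 32/139
P(X=3 | obs) = 1/56 / 139/1512 = 27/139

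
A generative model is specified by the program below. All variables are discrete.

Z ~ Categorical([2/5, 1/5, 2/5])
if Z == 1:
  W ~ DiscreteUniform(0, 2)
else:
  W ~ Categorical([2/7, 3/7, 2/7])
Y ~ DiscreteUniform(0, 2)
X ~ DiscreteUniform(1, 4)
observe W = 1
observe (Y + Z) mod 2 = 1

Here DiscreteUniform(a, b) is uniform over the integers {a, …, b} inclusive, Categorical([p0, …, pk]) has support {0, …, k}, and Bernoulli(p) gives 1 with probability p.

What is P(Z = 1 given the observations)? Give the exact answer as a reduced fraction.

P(Z = 1 | obs) = 7/25

Enumerate traces; 16 have nonzero weight after conditioning:
  (Z=0, W=1, Y=1, X=1) weight 1/70
  (Z=0, W=1, Y=1, X=2) weight 1/70
  (Z=0, W=1, Y=1, X=3) weight 1/70
  (Z=0, W=1, Y=1, X=4) weight 1/70
  (Z=1, W=1, Y=0, X=1) weight 1/180
  (Z=1, W=1, Y=0, X=2) weight 1/180
  (Z=1, W=1, Y=0, X=3) weight 1/180
  (Z=1, W=1, Y=0, X=4) weight 1/180
  (Z=2, W=1, Y=1, X=1) weight 1/70
  … 7 more
Group by Z:
  weight(Z=0) = 2/35
  weight(Z=1) = 2/45
  weight(Z=2) = 2/35
Total weight = 2/35 + 2/45 + 2/35 = 10/63
P(Z=0 | obs) = 2/35 / 10/63 = 9/25
P(Z=1 | obs) = 2/45 / 10/63 = 7/25
P(Z=2 | obs) = 2/35 / 10/63 = 9/25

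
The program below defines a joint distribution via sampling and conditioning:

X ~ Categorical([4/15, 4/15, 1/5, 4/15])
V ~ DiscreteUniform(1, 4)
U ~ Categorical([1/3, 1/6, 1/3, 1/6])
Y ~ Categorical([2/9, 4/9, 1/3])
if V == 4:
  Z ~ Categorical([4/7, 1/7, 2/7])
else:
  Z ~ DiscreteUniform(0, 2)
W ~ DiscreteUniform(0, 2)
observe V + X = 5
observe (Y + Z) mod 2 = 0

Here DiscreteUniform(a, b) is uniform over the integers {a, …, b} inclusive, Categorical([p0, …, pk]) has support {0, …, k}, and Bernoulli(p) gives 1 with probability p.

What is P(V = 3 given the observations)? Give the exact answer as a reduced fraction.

P(V = 3 | obs) = 147/547

Enumerate traces; 180 have nonzero weight after conditioning:
  (X=1, V=4, U=0, Y=0, Z=0, W=0) weight 8/8505
  (X=1, V=4, U=0, Y=0, Z=0, W=1) weight 8/8505
  (X=1, V=4, U=0, Y=0, Z=0, W=2) weight 8/8505
  (X=1, V=4, U=0, Y=0, Z=2, W=0) weight 4/8505
  (X=1, V=4, U=0, Y=0, Z=2, W=1) weight 4/8505
  (X=1, V=4, U=0, Y=0, Z=2, W=2) weight 4/8505
  (X=1, V=4, U=0, Y=1, Z=1, W=0) weight 4/8505
  (X=1, V=4, U=0, Y=1, Z=1, W=1) weight 4/8505
  (X=2, V=3, U=0, Y=0, Z=0, W=0) weight 1/2430
  (X=3, V=2, U=0, Y=0, Z=0, W=0) weight 2/3645
  … 170 more
Group by V:
  weight(V=2) = 14/405
  weight(V=3) = 7/270
  weight(V=4) = 34/945
Total weight = 14/405 + 7/270 + 34/945 = 547/5670
P(V=2 | obs) = 14/405 / 547/5670 = 196/547
P(V=3 | obs) = 7/270 / 547/5670 = 147/547
P(V=4 | obs) = 34/945 / 547/5670 = 204/547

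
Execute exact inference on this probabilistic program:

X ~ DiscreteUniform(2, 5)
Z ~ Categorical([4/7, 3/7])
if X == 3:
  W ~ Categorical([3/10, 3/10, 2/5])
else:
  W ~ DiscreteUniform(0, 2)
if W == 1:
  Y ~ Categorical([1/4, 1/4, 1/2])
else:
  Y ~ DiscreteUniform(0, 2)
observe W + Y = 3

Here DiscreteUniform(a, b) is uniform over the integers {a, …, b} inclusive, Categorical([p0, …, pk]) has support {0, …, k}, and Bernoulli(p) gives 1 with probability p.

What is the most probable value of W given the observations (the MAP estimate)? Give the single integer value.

Enumerate traces; 16 have nonzero weight after conditioning:
  (X=2, Z=0, W=1, Y=2) weight 1/42
  (X=2, Z=0, W=2, Y=1) weight 1/63
  (X=2, Z=1, W=1, Y=2) weight 1/56
  (X=2, Z=1, W=2, Y=1) weight 1/84
  (X=3, Z=0, W=1, Y=2) weight 3/140
  (X=3, Z=0, W=2, Y=1) weight 2/105
  (X=3, Z=1, W=1, Y=2) weight 9/560
  (X=3, Z=1, W=2, Y=1) weight 1/70
  … 8 more
Group by W:
  weight(W=1) = 13/80
  weight(W=2) = 7/60
Total weight = 13/80 + 7/60 = 67/240
P(W=1 | obs) = 13/80 / 67/240 = 39/67
P(W=2 | obs) = 7/60 / 67/240 = 28/67
argmax = 1

argmax_v P(W = v | obs) = 1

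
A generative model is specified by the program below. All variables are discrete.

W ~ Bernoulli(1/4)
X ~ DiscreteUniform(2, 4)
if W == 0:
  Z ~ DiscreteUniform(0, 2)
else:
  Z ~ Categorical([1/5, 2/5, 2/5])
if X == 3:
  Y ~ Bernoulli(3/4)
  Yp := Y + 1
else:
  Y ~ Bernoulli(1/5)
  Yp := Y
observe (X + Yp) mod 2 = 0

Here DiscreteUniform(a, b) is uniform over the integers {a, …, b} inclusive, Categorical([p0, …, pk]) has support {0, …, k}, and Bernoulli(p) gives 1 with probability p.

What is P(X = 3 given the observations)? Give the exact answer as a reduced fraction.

Enumerate traces; 18 have nonzero weight after conditioning:
  (W=0, X=2, Z=0, Y=0) weight 1/15
  (W=0, X=2, Z=1, Y=0) weight 1/15
  (W=0, X=2, Z=2, Y=0) weight 1/15
  (W=0, X=3, Z=0, Y=0) weight 1/48
  (W=0, X=3, Z=1, Y=0) weight 1/48
  (W=0, X=3, Z=2, Y=0) weight 1/48
  (W=0, X=4, Z=0, Y=0) weight 1/15
  (W=0, X=4, Z=1, Y=0) weight 1/15
  … 10 more
Group by X:
  weight(X=2) = 4/15
  weight(X=3) = 1/12
  weight(X=4) = 4/15
Total weight = 4/15 + 1/12 + 4/15 = 37/60
P(X=2 | obs) = 4/15 / 37/60 = 16/37
P(X=3 | obs) = 1/12 / 37/60 = 5/37
P(X=4 | obs) = 4/15 / 37/60 = 16/37

P(X = 3 | obs) = 5/37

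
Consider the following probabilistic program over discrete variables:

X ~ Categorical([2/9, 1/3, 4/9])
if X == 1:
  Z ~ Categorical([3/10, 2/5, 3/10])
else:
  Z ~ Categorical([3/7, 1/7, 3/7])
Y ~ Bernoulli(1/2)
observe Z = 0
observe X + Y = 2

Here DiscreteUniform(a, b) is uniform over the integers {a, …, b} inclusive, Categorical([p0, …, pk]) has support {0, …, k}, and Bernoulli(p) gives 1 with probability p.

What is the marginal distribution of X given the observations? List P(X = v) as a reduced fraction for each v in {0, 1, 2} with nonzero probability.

Enumerate traces; 2 have nonzero weight after conditioning:
  (X=1, Z=0, Y=1) weight 1/20
  (X=2, Z=0, Y=0) weight 2/21
Group by X:
  weight(X=1) = 1/20
  weight(X=2) = 2/21
Total weight = 1/20 + 2/21 = 61/420
P(X=1 | obs) = 1/20 / 61/420 = 21/61
P(X=2 | obs) = 2/21 / 61/420 = 40/61

P(X=1) = 21/61, P(X=2) = 40/61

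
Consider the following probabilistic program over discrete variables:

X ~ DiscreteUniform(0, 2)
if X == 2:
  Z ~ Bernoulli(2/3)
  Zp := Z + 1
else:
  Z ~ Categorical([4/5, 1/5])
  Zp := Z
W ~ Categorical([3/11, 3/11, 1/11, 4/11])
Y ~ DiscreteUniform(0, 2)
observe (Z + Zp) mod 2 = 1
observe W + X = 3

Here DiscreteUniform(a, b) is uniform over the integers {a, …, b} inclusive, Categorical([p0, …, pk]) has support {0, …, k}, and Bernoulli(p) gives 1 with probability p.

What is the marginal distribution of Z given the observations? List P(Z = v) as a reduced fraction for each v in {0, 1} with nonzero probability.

P(Z=0) = 1/3, P(Z=1) = 2/3

Enumerate traces; 6 have nonzero weight after conditioning:
  (X=2, Z=0, W=1, Y=0) weight 1/99
  (X=2, Z=0, W=1, Y=1) weight 1/99
  (X=2, Z=0, W=1, Y=2) weight 1/99
  (X=2, Z=1, W=1, Y=0) weight 2/99
  (X=2, Z=1, W=1, Y=1) weight 2/99
  (X=2, Z=1, W=1, Y=2) weight 2/99
Group by Z:
  weight(Z=0) = 1/33
  weight(Z=1) = 2/33
Total weight = 1/33 + 2/33 = 1/11
P(Z=0 | obs) = 1/33 / 1/11 = 1/3
P(Z=1 | obs) = 2/33 / 1/11 = 2/3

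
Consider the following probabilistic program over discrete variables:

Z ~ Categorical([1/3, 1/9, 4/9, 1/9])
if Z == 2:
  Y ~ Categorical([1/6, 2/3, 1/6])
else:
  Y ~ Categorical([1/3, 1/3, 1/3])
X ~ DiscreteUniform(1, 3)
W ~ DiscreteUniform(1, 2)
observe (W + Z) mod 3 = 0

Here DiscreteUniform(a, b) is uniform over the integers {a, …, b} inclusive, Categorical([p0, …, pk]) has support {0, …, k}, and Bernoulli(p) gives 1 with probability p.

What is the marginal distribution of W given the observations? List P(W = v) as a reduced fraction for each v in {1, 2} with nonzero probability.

P(W=1) = 4/5, P(W=2) = 1/5

Enumerate traces; 18 have nonzero weight after conditioning:
  (Z=1, Y=0, X=1, W=2) weight 1/162
  (Z=1, Y=0, X=2, W=2) weight 1/162
  (Z=1, Y=0, X=3, W=2) weight 1/162
  (Z=1, Y=1, X=1, W=2) weight 1/162
  (Z=1, Y=1, X=2, W=2) weight 1/162
  (Z=1, Y=1, X=3, W=2) weight 1/162
  (Z=1, Y=2, X=1, W=2) weight 1/162
  (Z=1, Y=2, X=2, W=2) weight 1/162
  (Z=2, Y=0, X=1, W=1) weight 1/81
  … 9 more
Group by W:
  weight(W=1) = 2/9
  weight(W=2) = 1/18
Total weight = 2/9 + 1/18 = 5/18
P(W=1 | obs) = 2/9 / 5/18 = 4/5
P(W=2 | obs) = 1/18 / 5/18 = 1/5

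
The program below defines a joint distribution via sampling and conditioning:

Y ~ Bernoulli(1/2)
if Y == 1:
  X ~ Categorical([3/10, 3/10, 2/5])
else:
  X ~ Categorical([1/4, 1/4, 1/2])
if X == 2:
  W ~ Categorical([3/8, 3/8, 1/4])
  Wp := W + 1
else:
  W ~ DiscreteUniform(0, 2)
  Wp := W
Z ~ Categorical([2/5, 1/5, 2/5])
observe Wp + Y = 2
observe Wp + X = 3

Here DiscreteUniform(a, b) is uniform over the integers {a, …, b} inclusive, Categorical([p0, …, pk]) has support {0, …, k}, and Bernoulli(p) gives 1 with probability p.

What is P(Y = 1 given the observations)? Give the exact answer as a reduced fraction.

P(Y = 1 | obs) = 9/14

Enumerate traces; 6 have nonzero weight after conditioning:
  (Y=0, X=1, W=2, Z=0) weight 1/60
  (Y=0, X=1, W=2, Z=1) weight 1/120
  (Y=0, X=1, W=2, Z=2) weight 1/60
  (Y=1, X=2, W=0, Z=0) weight 3/100
  (Y=1, X=2, W=0, Z=1) weight 3/200
  (Y=1, X=2, W=0, Z=2) weight 3/100
Group by Y:
  weight(Y=0) = 1/24
  weight(Y=1) = 3/40
Total weight = 1/24 + 3/40 = 7/60
P(Y=0 | obs) = 1/24 / 7/60 = 5/14
P(Y=1 | obs) = 3/40 / 7/60 = 9/14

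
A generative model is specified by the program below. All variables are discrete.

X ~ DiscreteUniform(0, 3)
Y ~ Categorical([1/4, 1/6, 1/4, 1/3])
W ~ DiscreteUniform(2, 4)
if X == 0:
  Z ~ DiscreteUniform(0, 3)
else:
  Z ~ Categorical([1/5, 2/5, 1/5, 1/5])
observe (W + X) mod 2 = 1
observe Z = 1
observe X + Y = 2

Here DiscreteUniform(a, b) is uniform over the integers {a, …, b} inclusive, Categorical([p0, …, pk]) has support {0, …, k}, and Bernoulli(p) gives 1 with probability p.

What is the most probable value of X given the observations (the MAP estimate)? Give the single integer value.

argmax_v P(X = v | obs) = 1

Enumerate traces; 4 have nonzero weight after conditioning:
  (X=0, Y=2, W=3, Z=1) weight 1/192
  (X=1, Y=1, W=2, Z=1) weight 1/180
  (X=1, Y=1, W=4, Z=1) weight 1/180
  (X=2, Y=0, W=3, Z=1) weight 1/120
Group by X:
  weight(X=0) = 1/192
  weight(X=1) = 1/90
  weight(X=2) = 1/120
Total weight = 1/192 + 1/90 + 1/120 = 71/2880
P(X=0 | obs) = 1/192 / 71/2880 = 15/71
P(X=1 | obs) = 1/90 / 71/2880 = 32/71
P(X=2 | obs) = 1/120 / 71/2880 = 24/71
argmax = 1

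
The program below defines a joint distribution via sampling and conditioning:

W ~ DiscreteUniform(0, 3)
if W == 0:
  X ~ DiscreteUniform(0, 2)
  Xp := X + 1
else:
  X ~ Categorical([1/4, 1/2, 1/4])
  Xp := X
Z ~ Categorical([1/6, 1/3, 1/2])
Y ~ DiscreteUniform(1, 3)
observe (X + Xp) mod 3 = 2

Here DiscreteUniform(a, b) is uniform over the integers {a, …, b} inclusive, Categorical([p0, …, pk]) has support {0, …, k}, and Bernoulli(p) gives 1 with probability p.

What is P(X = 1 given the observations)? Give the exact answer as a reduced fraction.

P(X = 1 | obs) = 9/11

Enumerate traces; 36 have nonzero weight after conditioning:
  (W=0, X=2, Z=0, Y=1) weight 1/216
  (W=0, X=2, Z=0, Y=2) weight 1/216
  (W=0, X=2, Z=0, Y=3) weight 1/216
  (W=0, X=2, Z=1, Y=1) weight 1/108
  (W=0, X=2, Z=1, Y=2) weight 1/108
  (W=0, X=2, Z=1, Y=3) weight 1/108
  (W=0, X=2, Z=2, Y=1) weight 1/72
  (W=0, X=2, Z=2, Y=2) weight 1/72
  (W=1, X=1, Z=0, Y=1) weight 1/144
  … 27 more
Group by X:
  weight(X=1) = 3/8
  weight(X=2) = 1/12
Total weight = 3/8 + 1/12 = 11/24
P(X=1 | obs) = 3/8 / 11/24 = 9/11
P(X=2 | obs) = 1/12 / 11/24 = 2/11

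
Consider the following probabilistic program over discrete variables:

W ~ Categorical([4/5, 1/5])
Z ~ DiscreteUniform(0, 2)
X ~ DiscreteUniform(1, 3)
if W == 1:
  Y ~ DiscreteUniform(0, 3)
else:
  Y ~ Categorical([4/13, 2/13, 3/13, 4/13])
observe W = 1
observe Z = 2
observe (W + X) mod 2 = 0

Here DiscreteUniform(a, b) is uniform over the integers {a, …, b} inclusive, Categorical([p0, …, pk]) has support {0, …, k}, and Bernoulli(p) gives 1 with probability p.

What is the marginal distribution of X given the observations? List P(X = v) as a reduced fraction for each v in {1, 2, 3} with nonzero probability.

Enumerate traces; 8 have nonzero weight after conditioning:
  (W=1, Z=2, X=1, Y=0) weight 1/180
  (W=1, Z=2, X=1, Y=1) weight 1/180
  (W=1, Z=2, X=1, Y=2) weight 1/180
  (W=1, Z=2, X=1, Y=3) weight 1/180
  (W=1, Z=2, X=3, Y=0) weight 1/180
  (W=1, Z=2, X=3, Y=1) weight 1/180
  (W=1, Z=2, X=3, Y=2) weight 1/180
  (W=1, Z=2, X=3, Y=3) weight 1/180
Group by X:
  weight(X=1) = 1/45
  weight(X=3) = 1/45
Total weight = 1/45 + 1/45 = 2/45
P(X=1 | obs) = 1/45 / 2/45 = 1/2
P(X=3 | obs) = 1/45 / 2/45 = 1/2

P(X=1) = 1/2, P(X=3) = 1/2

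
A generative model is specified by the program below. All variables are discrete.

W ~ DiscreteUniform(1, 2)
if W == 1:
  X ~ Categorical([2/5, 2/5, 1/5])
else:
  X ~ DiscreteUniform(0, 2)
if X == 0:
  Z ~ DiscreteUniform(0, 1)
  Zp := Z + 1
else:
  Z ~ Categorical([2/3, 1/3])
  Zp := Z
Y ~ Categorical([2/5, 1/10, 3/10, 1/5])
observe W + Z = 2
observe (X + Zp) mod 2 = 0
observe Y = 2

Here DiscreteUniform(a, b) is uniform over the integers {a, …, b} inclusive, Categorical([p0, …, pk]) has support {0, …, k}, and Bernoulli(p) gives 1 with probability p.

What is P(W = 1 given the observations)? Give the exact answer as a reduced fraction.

Enumerate traces; 3 have nonzero weight after conditioning:
  (W=1, X=0, Z=1, Y=2) weight 3/100
  (W=1, X=1, Z=1, Y=2) weight 1/50
  (W=2, X=2, Z=0, Y=2) weight 1/30
Group by W:
  weight(W=1) = 1/20
  weight(W=2) = 1/30
Total weight = 1/20 + 1/30 = 1/12
P(W=1 | obs) = 1/20 / 1/12 = 3/5
P(W=2 | obs) = 1/30 / 1/12 = 2/5

P(W = 1 | obs) = 3/5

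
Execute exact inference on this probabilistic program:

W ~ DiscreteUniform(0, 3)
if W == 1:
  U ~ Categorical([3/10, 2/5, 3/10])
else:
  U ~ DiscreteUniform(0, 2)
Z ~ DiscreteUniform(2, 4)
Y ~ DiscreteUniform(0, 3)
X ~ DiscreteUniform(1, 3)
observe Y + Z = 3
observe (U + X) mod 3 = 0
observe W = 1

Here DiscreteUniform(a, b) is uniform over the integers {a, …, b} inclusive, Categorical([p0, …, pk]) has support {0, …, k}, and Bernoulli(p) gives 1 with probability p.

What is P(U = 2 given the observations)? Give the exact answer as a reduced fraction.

Enumerate traces; 6 have nonzero weight after conditioning:
  (W=1, U=0, Z=2, Y=1, X=3) weight 1/480
  (W=1, U=0, Z=3, Y=0, X=3) weight 1/480
  (W=1, U=1, Z=2, Y=1, X=2) weight 1/360
  (W=1, U=1, Z=3, Y=0, X=2) weight 1/360
  (W=1, U=2, Z=2, Y=1, X=1) weight 1/480
  (W=1, U=2, Z=3, Y=0, X=1) weight 1/480
Group by U:
  weight(U=0) = 1/240
  weight(U=1) = 1/180
  weight(U=2) = 1/240
Total weight = 1/240 + 1/180 + 1/240 = 1/72
P(U=0 | obs) = 1/240 / 1/72 = 3/10
P(U=1 | obs) = 1/180 / 1/72 = 2/5
P(U=2 | obs) = 1/240 / 1/72 = 3/10

P(U = 2 | obs) = 3/10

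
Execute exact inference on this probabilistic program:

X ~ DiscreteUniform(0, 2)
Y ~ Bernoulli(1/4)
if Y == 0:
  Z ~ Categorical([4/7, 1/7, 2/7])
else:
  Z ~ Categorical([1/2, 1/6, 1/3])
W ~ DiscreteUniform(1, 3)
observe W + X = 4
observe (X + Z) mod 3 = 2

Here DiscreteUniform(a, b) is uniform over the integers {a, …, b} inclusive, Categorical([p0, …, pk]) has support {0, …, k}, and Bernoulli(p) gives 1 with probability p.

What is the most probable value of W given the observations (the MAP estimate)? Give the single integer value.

argmax_v P(W = v | obs) = 2

Enumerate traces; 4 have nonzero weight after conditioning:
  (X=1, Y=0, Z=1, W=3) weight 1/84
  (X=1, Y=1, Z=1, W=3) weight 1/216
  (X=2, Y=0, Z=0, W=2) weight 1/21
  (X=2, Y=1, Z=0, W=2) weight 1/72
Group by W:
  weight(W=2) = 31/504
  weight(W=3) = 25/1512
Total weight = 31/504 + 25/1512 = 59/756
P(W=2 | obs) = 31/504 / 59/756 = 93/118
P(W=3 | obs) = 25/1512 / 59/756 = 25/118
argmax = 2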